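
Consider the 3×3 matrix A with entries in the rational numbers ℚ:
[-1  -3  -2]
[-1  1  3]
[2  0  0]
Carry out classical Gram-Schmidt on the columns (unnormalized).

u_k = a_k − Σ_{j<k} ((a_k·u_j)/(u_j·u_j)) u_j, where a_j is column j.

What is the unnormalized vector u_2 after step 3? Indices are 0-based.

u_2 = (1/2, 3/2, 1)

Step 1: u_0 = a_0 = (-1, -1, 2).
Step 2: u_1 = a_1 − (1/3)·u_0 = (-8/3, 4/3, -2/3).
Step 3: u_2 = a_2 − (-1/6)·u_0 − (1)·u_1 = (1/2, 3/2, 1).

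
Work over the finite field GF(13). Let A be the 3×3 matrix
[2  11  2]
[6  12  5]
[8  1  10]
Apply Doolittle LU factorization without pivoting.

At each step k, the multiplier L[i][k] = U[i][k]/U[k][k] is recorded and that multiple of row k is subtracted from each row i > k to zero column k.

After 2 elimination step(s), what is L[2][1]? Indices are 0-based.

L[2][1] = 7

k=0: U[0][0]=2
  eliminate (1,0): mult=3, new row 1: (0, 5, 12); set L[1][0]=3
  eliminate (2,0): mult=4, new row 2: (0, 9, 2); set L[2][0]=4
k=1: U[1][1]=5
  eliminate (2,1): mult=7, new row 2: (0, 0, 9); set L[2][1]=7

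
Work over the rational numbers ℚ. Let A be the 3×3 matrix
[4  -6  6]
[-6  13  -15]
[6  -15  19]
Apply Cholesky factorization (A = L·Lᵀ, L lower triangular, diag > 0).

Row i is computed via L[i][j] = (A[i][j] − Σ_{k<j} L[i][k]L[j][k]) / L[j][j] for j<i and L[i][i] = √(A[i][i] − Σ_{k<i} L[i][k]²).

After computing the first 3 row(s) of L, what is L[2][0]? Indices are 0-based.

L[2][0] = 3

Step 1: L[0][0] = √(4) = 2.
  L[1][0] = (-6) / L[0][0] = -3.
Step 2: L[1][1] = √(4) = 2.
  L[2][0] = (6) / L[0][0] = 3.
  L[2][1] = (-6) / L[1][1] = -3.
Step 3: L[2][2] = √(1) = 1.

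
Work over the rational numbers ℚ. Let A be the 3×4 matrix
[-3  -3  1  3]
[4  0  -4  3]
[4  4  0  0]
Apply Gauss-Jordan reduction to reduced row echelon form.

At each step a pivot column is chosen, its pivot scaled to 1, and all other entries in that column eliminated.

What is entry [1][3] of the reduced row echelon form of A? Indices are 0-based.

M[1][3] = -15/4

pivot(0,0)=-3: scale R0 → (1, 1, -1/3, -1)
  clear (1,0): R1 −= (4)R0 → (0, -4, -8/3, 7)
  clear (2,0): R2 −= (4)R0 → (0, 0, 4/3, 4)
pivot(1,1)=-4: scale R1 → (0, 1, 2/3, -7/4)
  clear (0,1): R0 −= (1)R1 → (1, 0, -1, 3/4)
pivot(2,2)=4/3: scale R2 → (0, 0, 1, 3)
  clear (0,2): R0 −= (-1)R2 → (1, 0, 0, 15/4)
  clear (1,2): R1 −= (2/3)R2 → (0, 1, 0, -15/4)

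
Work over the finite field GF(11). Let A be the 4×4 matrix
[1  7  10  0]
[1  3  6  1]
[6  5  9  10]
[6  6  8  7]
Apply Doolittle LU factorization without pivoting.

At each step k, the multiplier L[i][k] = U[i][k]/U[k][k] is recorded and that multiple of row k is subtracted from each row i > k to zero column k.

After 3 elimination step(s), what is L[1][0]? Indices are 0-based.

L[1][0] = 1

Step 1: pivot at (0,0) is 1.
  row1 ← row1 − (1)·row0  ⇒  L[1][0]=1, U row1=(0, 7, 7, 1)
  row2 ← row2 − (6)·row0  ⇒  L[2][0]=6, U row2=(0, 7, 4, 10)
  row3 ← row3 − (6)·row0  ⇒  L[3][0]=6, U row3=(0, 8, 3, 7)
Step 2: pivot at (1,1) is 7.
  row2 ← row2 − (1)·row1  ⇒  L[2][1]=1, U row2=(0, 0, 8, 9)
  row3 ← row3 − (9)·row1  ⇒  L[3][1]=9, U row3=(0, 0, 6, 9)
Step 3: pivot at (2,2) is 8.
  row3 ← row3 − (9)·row2  ⇒  L[3][2]=9, U row3=(0, 0, 0, 5)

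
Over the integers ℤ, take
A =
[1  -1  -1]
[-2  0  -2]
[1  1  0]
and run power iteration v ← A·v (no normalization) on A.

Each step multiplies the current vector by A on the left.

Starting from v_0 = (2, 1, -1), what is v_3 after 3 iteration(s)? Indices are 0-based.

v_0 = (2, 1, -1).
v_1 = A·v_0 = (2, -2, 3).
v_2 = A·v_1 = (1, -10, 0).
v_3 = A·v_2 = (11, -2, -9).

v_3 = (11, -2, -9)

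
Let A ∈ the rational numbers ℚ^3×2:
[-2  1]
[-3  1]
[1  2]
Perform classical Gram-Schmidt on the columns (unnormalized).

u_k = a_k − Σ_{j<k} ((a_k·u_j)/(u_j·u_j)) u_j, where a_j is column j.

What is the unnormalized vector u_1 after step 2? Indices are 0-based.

Step 1: u_0 = a_0 = (-2, -3, 1).
Step 2: u_1 = a_1 − (-3/14)·u_0 = (4/7, 5/14, 31/14).

u_1 = (4/7, 5/14, 31/14)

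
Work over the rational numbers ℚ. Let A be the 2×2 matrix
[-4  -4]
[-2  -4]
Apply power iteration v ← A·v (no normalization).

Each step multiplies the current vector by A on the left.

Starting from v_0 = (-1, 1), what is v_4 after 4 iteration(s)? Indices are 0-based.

v_4 = (448, 320)

v_0 = (-1, 1).
v_1 = A·v_0 = (0, -2).
v_2 = A·v_1 = (8, 8).
v_3 = A·v_2 = (-64, -48).
v_4 = A·v_3 = (448, 320).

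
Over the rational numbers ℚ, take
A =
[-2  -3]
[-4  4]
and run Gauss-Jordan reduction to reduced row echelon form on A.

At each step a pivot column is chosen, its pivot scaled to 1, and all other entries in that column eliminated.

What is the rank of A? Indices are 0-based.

rank = 2

step 1: normalize row 0 (÷-2) = (1, 3/2)
  row 1: subtract -4×row0 = (0, 10)
step 2: normalize row 1 (÷10) = (0, 1)
  row 0: subtract 3/2×row1 = (1, 0)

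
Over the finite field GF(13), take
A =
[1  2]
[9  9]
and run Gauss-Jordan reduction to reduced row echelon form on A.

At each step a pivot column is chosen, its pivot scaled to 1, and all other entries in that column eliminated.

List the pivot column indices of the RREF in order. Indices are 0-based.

pivot columns: 0, 1

pivot(0,0)=1: scale R0 → (1, 2)
  clear (1,0): R1 −= (9)R0 → (0, 4)
pivot(1,1)=4: scale R1 → (0, 1)
  clear (0,1): R0 −= (2)R1 → (1, 0)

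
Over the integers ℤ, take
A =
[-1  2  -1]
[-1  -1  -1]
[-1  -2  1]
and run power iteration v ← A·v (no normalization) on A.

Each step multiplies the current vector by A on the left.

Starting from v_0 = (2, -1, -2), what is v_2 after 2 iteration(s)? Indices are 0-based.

v_2 = (6, 3, -2)

v_0 = (2, -1, -2).
v_1 = A·v_0 = (-2, 1, -2).
v_2 = A·v_1 = (6, 3, -2).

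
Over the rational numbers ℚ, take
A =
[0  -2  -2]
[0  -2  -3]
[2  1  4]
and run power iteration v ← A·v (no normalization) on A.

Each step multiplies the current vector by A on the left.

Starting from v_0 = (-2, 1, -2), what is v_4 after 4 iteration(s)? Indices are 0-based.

v_4 = (66, 157, -262)

v_0 = (-2, 1, -2).
v_1 = A·v_0 = (2, 4, -11).
v_2 = A·v_1 = (14, 25, -36).
v_3 = A·v_2 = (22, 58, -91).
v_4 = A·v_3 = (66, 157, -262).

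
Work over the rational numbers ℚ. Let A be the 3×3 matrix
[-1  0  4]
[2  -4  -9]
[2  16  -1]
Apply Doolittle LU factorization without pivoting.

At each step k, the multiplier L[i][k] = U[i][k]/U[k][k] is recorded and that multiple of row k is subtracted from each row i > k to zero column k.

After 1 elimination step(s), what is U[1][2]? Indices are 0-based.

U[1][2] = -1

[col 0] pivot -1
  R1 -= -2*R0 → (0, -4, -1)  (L[1][0] := -2)
  R2 -= -2*R0 → (0, 16, 7)  (L[2][0] := -2)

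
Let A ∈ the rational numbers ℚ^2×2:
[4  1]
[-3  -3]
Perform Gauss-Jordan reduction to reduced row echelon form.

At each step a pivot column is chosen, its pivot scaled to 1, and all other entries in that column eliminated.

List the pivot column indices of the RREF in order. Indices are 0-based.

pivot columns: 0, 1

pivot(0,0)=4: scale R0 → (1, 1/4)
  clear (1,0): R1 −= (-3)R0 → (0, -9/4)
pivot(1,1)=-9/4: scale R1 → (0, 1)
  clear (0,1): R0 −= (1/4)R1 → (1, 0)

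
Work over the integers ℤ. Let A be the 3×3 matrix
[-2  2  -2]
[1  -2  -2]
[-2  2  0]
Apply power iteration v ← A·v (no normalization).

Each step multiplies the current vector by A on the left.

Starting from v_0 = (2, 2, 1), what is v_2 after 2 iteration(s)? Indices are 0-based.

v_2 = (-4, 6, -4)

v_0 = (2, 2, 1).
v_1 = A·v_0 = (-2, -4, 0).
v_2 = A·v_1 = (-4, 6, -4).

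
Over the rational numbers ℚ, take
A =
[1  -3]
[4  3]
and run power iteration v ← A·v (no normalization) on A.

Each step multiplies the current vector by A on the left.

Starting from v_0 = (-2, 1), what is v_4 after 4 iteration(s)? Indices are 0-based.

v_0 = (-2, 1).
v_1 = A·v_0 = (-5, -5).
v_2 = A·v_1 = (10, -35).
v_3 = A·v_2 = (115, -65).
v_4 = A·v_3 = (310, 265).

v_4 = (310, 265)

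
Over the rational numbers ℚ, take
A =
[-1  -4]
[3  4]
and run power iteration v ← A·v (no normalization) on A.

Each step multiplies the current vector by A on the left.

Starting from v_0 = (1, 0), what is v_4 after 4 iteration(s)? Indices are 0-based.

v_4 = (13, -63)

v_0 = (1, 0).
v_1 = A·v_0 = (-1, 3).
v_2 = A·v_1 = (-11, 9).
v_3 = A·v_2 = (-25, 3).
v_4 = A·v_3 = (13, -63).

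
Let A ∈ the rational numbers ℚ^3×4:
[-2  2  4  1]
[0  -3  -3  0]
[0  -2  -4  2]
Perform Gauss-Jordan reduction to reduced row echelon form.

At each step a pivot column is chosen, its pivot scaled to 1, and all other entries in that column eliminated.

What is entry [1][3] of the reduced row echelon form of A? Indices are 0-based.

[1] R0 /= -2  ⇒  (1, -1, -2, -1/2)
[2] R1 /= -3  ⇒  (0, 1, 1, 0)
     R0 -= -1·R1  ⇒  (1, 0, -1, -1/2)
     R2 -= -2·R1  ⇒  (0, 0, -2, 2)
[3] R2 /= -2  ⇒  (0, 0, 1, -1)
     R0 -= -1·R2  ⇒  (1, 0, 0, -3/2)
     R1 -= 1·R2  ⇒  (0, 1, 0, 1)

M[1][3] = 1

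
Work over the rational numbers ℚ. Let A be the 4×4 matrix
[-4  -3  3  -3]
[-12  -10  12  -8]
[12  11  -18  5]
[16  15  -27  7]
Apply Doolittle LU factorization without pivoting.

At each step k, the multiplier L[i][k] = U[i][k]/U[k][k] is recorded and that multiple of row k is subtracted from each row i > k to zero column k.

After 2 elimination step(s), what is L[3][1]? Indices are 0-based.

L[3][1] = -3

k=0: U[0][0]=-4
  eliminate (1,0): mult=3, new row 1: (0, -1, 3, 1); set L[1][0]=3
  eliminate (2,0): mult=-3, new row 2: (0, 2, -9, -4); set L[2][0]=-3
  eliminate (3,0): mult=-4, new row 3: (0, 3, -15, -5); set L[3][0]=-4
k=1: U[1][1]=-1
  eliminate (2,1): mult=-2, new row 2: (0, 0, -3, -2); set L[2][1]=-2
  eliminate (3,1): mult=-3, new row 3: (0, 0, -6, -2); set L[3][1]=-3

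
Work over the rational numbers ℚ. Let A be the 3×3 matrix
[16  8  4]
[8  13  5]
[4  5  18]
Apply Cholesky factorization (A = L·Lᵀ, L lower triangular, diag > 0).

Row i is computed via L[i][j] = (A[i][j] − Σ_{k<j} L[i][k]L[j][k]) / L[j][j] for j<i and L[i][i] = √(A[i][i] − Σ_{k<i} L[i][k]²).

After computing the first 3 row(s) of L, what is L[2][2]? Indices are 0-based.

L[2][2] = 4

Step 1: L[0][0] = √(16) = 4.
  L[1][0] = (8) / L[0][0] = 2.
Step 2: L[1][1] = √(9) = 3.
  L[2][0] = (4) / L[0][0] = 1.
  L[2][1] = (3) / L[1][1] = 1.
Step 3: L[2][2] = √(16) = 4.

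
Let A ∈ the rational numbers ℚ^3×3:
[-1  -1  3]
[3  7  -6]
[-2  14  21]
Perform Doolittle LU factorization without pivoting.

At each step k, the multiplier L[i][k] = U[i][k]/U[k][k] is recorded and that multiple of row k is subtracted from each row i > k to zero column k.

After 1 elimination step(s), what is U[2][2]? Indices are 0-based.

[col 0] pivot -1
  R1 -= -3*R0 → (0, 4, 3)  (L[1][0] := -3)
  R2 -= 2*R0 → (0, 16, 15)  (L[2][0] := 2)

U[2][2] = 15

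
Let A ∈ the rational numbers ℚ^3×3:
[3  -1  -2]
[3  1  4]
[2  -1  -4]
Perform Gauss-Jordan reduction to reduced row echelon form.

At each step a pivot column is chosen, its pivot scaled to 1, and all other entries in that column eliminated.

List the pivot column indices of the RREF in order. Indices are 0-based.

pivot columns: 0, 1, 2

[1] R0 /= 3  ⇒  (1, -1/3, -2/3)
     R1 -= 3·R0  ⇒  (0, 2, 6)
     R2 -= 2·R0  ⇒  (0, -1/3, -8/3)
[2] R1 /= 2  ⇒  (0, 1, 3)
     R0 -= -1/3·R1  ⇒  (1, 0, 1/3)
     R2 -= -1/3·R1  ⇒  (0, 0, -5/3)
[3] R2 /= -5/3  ⇒  (0, 0, 1)
     R0 -= 1/3·R2  ⇒  (1, 0, 0)
     R1 -= 3·R2  ⇒  (0, 1, 0)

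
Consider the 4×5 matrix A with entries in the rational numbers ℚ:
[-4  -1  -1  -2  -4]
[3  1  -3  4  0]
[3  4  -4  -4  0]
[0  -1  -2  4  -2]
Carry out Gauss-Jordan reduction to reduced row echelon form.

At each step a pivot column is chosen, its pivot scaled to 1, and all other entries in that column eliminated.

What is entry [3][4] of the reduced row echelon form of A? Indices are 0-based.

M[3][4] = 2/15

[1] R0 /= -4  ⇒  (1, 1/4, 1/4, 1/2, 1)
     R1 -= 3·R0  ⇒  (0, 1/4, -15/4, 5/2, -3)
     R2 -= 3·R0  ⇒  (0, 13/4, -19/4, -11/2, -3)
[2] R1 /= 1/4  ⇒  (0, 1, -15, 10, -12)
     R0 -= 1/4·R1  ⇒  (1, 0, 4, -2, 4)
     R2 -= 13/4·R1  ⇒  (0, 0, 44, -38, 36)
     R3 -= -1·R1  ⇒  (0, 0, -17, 14, -14)
[3] R2 /= 44  ⇒  (0, 0, 1, -19/22, 9/11)
     R0 -= 4·R2  ⇒  (1, 0, 0, 16/11, 8/11)
     R1 -= -15·R2  ⇒  (0, 1, 0, -65/22, 3/11)
     R3 -= -17·R2  ⇒  (0, 0, 0, -15/22, -1/11)
[4] R3 /= -15/22  ⇒  (0, 0, 0, 1, 2/15)
     R0 -= 16/11·R3  ⇒  (1, 0, 0, 0, 8/15)
     R1 -= -65/22·R3  ⇒  (0, 1, 0, 0, 2/3)
     R2 -= -19/22·R3  ⇒  (0, 0, 1, 0, 14/15)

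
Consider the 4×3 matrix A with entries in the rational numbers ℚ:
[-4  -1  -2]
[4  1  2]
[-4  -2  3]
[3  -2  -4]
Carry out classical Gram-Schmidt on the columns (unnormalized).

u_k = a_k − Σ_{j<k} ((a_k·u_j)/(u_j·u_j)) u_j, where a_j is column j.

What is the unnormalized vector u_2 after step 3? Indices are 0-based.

u_2 = (-539/235, 539/235, 847/235, -308/235)

Step 1: u_0 = a_0 = (-4, 4, -4, 3).
Step 2: u_1 = a_1 − (10/57)·u_0 = (-17/57, 17/57, -74/57, -48/19).
Step 3: u_2 = a_2 − (-8/57)·u_0 − (211/235)·u_1 = (-539/235, 539/235, 847/235, -308/235).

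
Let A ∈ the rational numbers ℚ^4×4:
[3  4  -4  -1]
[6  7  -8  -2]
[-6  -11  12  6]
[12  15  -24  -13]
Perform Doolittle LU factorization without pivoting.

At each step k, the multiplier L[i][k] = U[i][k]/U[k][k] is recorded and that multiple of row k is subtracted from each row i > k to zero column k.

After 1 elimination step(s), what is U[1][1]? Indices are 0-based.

U[1][1] = -1

[col 0] pivot 3
  R1 -= 2*R0 → (0, -1, 0, 0)  (L[1][0] := 2)
  R2 -= -2*R0 → (0, -3, 4, 4)  (L[2][0] := -2)
  R3 -= 4*R0 → (0, -1, -8, -9)  (L[3][0] := 4)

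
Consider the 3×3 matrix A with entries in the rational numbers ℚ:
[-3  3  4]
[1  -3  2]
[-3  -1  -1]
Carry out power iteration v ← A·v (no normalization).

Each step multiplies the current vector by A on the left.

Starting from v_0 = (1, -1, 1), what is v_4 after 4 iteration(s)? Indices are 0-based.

v_4 = (542, -416, 223)

v_0 = (1, -1, 1).
v_1 = A·v_0 = (-2, 6, -3).
v_2 = A·v_1 = (12, -26, 3).
v_3 = A·v_2 = (-102, 96, -13).
v_4 = A·v_3 = (542, -416, 223).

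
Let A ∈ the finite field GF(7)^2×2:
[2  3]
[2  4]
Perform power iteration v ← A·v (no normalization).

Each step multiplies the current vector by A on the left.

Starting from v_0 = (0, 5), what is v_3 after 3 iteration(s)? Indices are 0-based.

v_3 = (6, 4)

v_0 = (0, 5).
v_1 = A·v_0 = (1, 6).
v_2 = A·v_1 = (6, 5).
v_3 = A·v_2 = (6, 4).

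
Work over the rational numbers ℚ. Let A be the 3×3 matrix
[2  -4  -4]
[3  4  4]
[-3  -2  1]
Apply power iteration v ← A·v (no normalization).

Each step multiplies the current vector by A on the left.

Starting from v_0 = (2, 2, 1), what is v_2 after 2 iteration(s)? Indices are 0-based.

v_0 = (2, 2, 1).
v_1 = A·v_0 = (-8, 18, -9).
v_2 = A·v_1 = (-52, 12, -21).

v_2 = (-52, 12, -21)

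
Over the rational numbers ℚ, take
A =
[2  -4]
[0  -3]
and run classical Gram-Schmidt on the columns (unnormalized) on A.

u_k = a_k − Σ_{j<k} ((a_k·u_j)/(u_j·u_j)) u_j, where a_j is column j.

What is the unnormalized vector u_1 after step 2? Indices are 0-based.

u_1 = (0, -3)

Step 1: u_0 = a_0 = (2, 0).
Step 2: u_1 = a_1 − (-2)·u_0 = (0, -3).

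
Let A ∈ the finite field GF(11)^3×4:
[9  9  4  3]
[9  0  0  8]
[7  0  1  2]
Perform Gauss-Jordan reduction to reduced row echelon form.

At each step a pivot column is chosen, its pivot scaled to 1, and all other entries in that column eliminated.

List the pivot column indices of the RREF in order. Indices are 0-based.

step 1: normalize row 0 (÷9) = (1, 1, 9, 4)
  row 1: subtract 9×row0 = (0, 2, 7, 5)
  row 2: subtract 7×row0 = (0, 4, 4, 7)
step 2: normalize row 1 (÷2) = (0, 1, 9, 8)
  row 0: subtract 1×row1 = (1, 0, 0, 7)
  row 2: subtract 4×row1 = (0, 0, 1, 8)
step 3: normalize row 2 (÷1) = (0, 0, 1, 8)
  row 1: subtract 9×row2 = (0, 1, 0, 2)

pivot columns: 0, 1, 2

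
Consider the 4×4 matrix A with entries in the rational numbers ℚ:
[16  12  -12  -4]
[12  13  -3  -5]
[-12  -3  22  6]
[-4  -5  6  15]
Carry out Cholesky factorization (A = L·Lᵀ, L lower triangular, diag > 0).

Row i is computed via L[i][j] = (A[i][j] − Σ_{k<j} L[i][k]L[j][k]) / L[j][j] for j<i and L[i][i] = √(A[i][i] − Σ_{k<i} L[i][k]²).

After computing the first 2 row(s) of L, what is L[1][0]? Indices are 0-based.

L[1][0] = 3

Step 1: L[0][0] = √(16) = 4.
  L[1][0] = (12) / L[0][0] = 3.
Step 2: L[1][1] = √(4) = 2.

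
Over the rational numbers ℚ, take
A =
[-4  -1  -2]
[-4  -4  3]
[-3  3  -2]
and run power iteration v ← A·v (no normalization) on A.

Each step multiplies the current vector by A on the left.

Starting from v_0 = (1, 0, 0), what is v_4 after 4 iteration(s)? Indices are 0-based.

v_4 = (776, 1205, -75)

v_0 = (1, 0, 0).
v_1 = A·v_0 = (-4, -4, -3).
v_2 = A·v_1 = (26, 23, 6).
v_3 = A·v_2 = (-139, -178, -21).
v_4 = A·v_3 = (776, 1205, -75).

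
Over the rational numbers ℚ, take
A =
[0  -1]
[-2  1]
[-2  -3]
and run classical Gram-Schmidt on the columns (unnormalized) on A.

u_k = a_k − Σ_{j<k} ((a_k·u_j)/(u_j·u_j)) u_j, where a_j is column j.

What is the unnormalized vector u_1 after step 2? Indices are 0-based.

Step 1: u_0 = a_0 = (0, -2, -2).
Step 2: u_1 = a_1 − (1/2)·u_0 = (-1, 2, -2).

u_1 = (-1, 2, -2)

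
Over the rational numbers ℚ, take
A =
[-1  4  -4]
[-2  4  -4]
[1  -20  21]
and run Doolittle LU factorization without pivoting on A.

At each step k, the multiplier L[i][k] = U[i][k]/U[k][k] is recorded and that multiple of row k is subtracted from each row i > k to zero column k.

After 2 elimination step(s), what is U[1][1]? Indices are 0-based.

U[1][1] = -4

Step 1: pivot at (0,0) is -1.
  row1 ← row1 − (2)·row0  ⇒  L[1][0]=2, U row1=(0, -4, 4)
  row2 ← row2 − (-1)·row0  ⇒  L[2][0]=-1, U row2=(0, -16, 17)
Step 2: pivot at (1,1) is -4.
  row2 ← row2 − (4)·row1  ⇒  L[2][1]=4, U row2=(0, 0, 1)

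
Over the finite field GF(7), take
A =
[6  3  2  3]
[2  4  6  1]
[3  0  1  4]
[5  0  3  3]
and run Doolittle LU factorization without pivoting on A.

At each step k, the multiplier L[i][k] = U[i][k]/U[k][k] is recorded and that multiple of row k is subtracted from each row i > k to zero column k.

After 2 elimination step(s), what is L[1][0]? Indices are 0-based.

L[1][0] = 5

[col 0] pivot 6
  R1 -= 5*R0 → (0, 3, 3, 0)  (L[1][0] := 5)
  R2 -= 4*R0 → (0, 2, 0, 6)  (L[2][0] := 4)
  R3 -= 2*R0 → (0, 1, 6, 4)  (L[3][0] := 2)
[col 1] pivot 3
  R2 -= 3*R1 → (0, 0, 5, 6)  (L[2][1] := 3)
  R3 -= 5*R1 → (0, 0, 5, 4)  (L[3][1] := 5)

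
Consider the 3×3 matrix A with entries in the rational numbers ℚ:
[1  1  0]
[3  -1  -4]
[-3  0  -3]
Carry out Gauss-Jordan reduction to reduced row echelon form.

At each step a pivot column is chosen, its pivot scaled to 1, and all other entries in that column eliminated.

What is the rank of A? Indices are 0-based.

[1] R0 /= 1  ⇒  (1, 1, 0)
     R1 -= 3·R0  ⇒  (0, -4, -4)
     R2 -= -3·R0  ⇒  (0, 3, -3)
[2] R1 /= -4  ⇒  (0, 1, 1)
     R0 -= 1·R1  ⇒  (1, 0, -1)
     R2 -= 3·R1  ⇒  (0, 0, -6)
[3] R2 /= -6  ⇒  (0, 0, 1)
     R0 -= -1·R2  ⇒  (1, 0, 0)
     R1 -= 1·R2  ⇒  (0, 1, 0)

rank = 3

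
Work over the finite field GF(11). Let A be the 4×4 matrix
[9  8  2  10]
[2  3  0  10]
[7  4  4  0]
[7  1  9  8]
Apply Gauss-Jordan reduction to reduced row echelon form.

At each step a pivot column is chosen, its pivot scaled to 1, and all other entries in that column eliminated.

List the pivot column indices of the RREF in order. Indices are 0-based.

pivot columns: 0, 1, 2, 3

step 1: normalize row 0 (÷9) = (1, 7, 10, 6)
  row 1: subtract 2×row0 = (0, 0, 2, 9)
  row 2: subtract 7×row0 = (0, 10, 0, 2)
  row 3: subtract 7×row0 = (0, 7, 5, 10)
step 2: exchange rows 1,2
step 2: normalize row 1 (÷10) = (0, 1, 0, 9)
  row 0: subtract 7×row1 = (1, 0, 10, 9)
  row 3: subtract 7×row1 = (0, 0, 5, 2)
step 3: normalize row 2 (÷2) = (0, 0, 1, 10)
  row 0: subtract 10×row2 = (1, 0, 0, 8)
  row 3: subtract 5×row2 = (0, 0, 0, 7)
step 4: normalize row 3 (÷7) = (0, 0, 0, 1)
  row 0: subtract 8×row3 = (1, 0, 0, 0)
  row 1: subtract 9×row3 = (0, 1, 0, 0)
  row 2: subtract 10×row3 = (0, 0, 1, 0)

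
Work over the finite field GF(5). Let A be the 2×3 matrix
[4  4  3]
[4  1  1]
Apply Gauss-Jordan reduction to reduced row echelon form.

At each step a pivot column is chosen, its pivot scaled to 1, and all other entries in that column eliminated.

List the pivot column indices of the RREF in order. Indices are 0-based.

pivot columns: 0, 1

step 1: normalize row 0 (÷4) = (1, 1, 2)
  row 1: subtract 4×row0 = (0, 2, 3)
step 2: normalize row 1 (÷2) = (0, 1, 4)
  row 0: subtract 1×row1 = (1, 0, 3)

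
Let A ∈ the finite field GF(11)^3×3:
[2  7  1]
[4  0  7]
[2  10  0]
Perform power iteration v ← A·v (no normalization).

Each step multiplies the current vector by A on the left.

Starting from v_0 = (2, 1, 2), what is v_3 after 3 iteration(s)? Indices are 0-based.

v_0 = (2, 1, 2).
v_1 = A·v_0 = (2, 0, 3).
v_2 = A·v_1 = (7, 7, 4).
v_3 = A·v_2 = (1, 1, 7).

v_3 = (1, 1, 7)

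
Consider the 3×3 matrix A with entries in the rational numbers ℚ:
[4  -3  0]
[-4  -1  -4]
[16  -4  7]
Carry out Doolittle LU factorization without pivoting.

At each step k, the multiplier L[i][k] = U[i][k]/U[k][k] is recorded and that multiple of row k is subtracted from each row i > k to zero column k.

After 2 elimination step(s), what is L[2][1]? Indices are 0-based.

k=0: U[0][0]=4
  eliminate (1,0): mult=-1, new row 1: (0, -4, -4); set L[1][0]=-1
  eliminate (2,0): mult=4, new row 2: (0, 8, 7); set L[2][0]=4
k=1: U[1][1]=-4
  eliminate (2,1): mult=-2, new row 2: (0, 0, -1); set L[2][1]=-2

L[2][1] = -2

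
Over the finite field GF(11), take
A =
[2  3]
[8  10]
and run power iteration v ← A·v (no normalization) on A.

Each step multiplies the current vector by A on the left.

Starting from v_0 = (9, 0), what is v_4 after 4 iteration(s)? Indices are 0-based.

v_0 = (9, 0).
v_1 = A·v_0 = (7, 6).
v_2 = A·v_1 = (10, 6).
v_3 = A·v_2 = (5, 8).
v_4 = A·v_3 = (1, 10).

v_4 = (1, 10)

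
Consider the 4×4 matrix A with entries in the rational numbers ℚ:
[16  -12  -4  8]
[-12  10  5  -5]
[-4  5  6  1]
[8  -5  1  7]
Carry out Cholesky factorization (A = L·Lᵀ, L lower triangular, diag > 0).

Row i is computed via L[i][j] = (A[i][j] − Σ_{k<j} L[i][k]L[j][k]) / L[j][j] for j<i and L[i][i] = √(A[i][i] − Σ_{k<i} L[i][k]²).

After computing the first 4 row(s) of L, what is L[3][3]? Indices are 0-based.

L[3][3] = 1

Step 1: L[0][0] = √(16) = 4.
  L[1][0] = (-12) / L[0][0] = -3.
Step 2: L[1][1] = √(1) = 1.
  L[2][0] = (-4) / L[0][0] = -1.
  L[2][1] = (2) / L[1][1] = 2.
Step 3: L[2][2] = √(1) = 1.
  L[3][0] = (8) / L[0][0] = 2.
  L[3][1] = (1) / L[1][1] = 1.
  L[3][2] = (1) / L[2][2] = 1.
Step 4: L[3][3] = √(1) = 1.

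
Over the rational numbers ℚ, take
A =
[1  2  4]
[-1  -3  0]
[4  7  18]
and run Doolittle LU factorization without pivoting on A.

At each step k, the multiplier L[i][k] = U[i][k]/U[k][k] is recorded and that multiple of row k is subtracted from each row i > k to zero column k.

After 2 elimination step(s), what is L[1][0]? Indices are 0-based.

L[1][0] = -1

Step 1: pivot at (0,0) is 1.
  row1 ← row1 − (-1)·row0  ⇒  L[1][0]=-1, U row1=(0, -1, 4)
  row2 ← row2 − (4)·row0  ⇒  L[2][0]=4, U row2=(0, -1, 2)
Step 2: pivot at (1,1) is -1.
  row2 ← row2 − (1)·row1  ⇒  L[2][1]=1, U row2=(0, 0, -2)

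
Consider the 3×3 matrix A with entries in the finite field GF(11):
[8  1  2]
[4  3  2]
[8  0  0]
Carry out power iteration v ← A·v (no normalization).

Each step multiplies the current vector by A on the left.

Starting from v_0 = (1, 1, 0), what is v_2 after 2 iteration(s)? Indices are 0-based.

v_0 = (1, 1, 0).
v_1 = A·v_0 = (9, 7, 8).
v_2 = A·v_1 = (7, 7, 6).

v_2 = (7, 7, 6)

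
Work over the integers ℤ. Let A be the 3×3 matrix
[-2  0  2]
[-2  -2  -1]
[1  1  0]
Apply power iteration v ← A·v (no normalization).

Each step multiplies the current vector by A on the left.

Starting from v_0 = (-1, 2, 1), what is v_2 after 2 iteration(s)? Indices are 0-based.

v_2 = (-6, -3, 1)

v_0 = (-1, 2, 1).
v_1 = A·v_0 = (4, -3, 1).
v_2 = A·v_1 = (-6, -3, 1).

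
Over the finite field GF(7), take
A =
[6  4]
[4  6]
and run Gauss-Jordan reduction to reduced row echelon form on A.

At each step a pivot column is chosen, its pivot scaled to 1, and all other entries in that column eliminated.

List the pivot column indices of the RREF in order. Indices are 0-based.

pivot columns: 0, 1

step 1: normalize row 0 (÷6) = (1, 3)
  row 1: subtract 4×row0 = (0, 1)
step 2: normalize row 1 (÷1) = (0, 1)
  row 0: subtract 3×row1 = (1, 0)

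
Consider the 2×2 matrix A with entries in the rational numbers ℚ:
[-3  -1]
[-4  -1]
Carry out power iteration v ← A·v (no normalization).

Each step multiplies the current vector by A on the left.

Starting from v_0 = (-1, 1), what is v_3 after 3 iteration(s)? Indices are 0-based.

v_3 = (38, 47)

v_0 = (-1, 1).
v_1 = A·v_0 = (2, 3).
v_2 = A·v_1 = (-9, -11).
v_3 = A·v_2 = (38, 47).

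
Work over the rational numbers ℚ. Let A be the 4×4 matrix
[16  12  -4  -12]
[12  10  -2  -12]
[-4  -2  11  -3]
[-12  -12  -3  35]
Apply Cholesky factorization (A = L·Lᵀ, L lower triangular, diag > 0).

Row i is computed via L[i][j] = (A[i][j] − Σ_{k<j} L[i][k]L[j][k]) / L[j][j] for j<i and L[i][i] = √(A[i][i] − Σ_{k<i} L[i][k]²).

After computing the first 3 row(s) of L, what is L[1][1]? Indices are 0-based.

L[1][1] = 1

Step 1: L[0][0] = √(16) = 4.
  L[1][0] = (12) / L[0][0] = 3.
Step 2: L[1][1] = √(1) = 1.
  L[2][0] = (-4) / L[0][0] = -1.
  L[2][1] = (1) / L[1][1] = 1.
Step 3: L[2][2] = √(9) = 3.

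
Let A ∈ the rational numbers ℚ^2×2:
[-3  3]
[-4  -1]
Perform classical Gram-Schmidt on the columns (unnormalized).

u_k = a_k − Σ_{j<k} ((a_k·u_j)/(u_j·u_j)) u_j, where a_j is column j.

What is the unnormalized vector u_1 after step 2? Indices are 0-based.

Step 1: u_0 = a_0 = (-3, -4).
Step 2: u_1 = a_1 − (-1/5)·u_0 = (12/5, -9/5).

u_1 = (12/5, -9/5)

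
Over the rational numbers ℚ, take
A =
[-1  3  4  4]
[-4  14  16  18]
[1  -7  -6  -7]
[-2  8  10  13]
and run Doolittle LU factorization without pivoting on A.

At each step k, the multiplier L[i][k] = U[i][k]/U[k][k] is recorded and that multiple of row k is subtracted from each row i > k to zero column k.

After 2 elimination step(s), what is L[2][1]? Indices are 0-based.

Step 1: pivot at (0,0) is -1.
  row1 ← row1 − (4)·row0  ⇒  L[1][0]=4, U row1=(0, 2, 0, 2)
  row2 ← row2 − (-1)·row0  ⇒  L[2][0]=-1, U row2=(0, -4, -2, -3)
  row3 ← row3 − (2)·row0  ⇒  L[3][0]=2, U row3=(0, 2, 2, 5)
Step 2: pivot at (1,1) is 2.
  row2 ← row2 − (-2)·row1  ⇒  L[2][1]=-2, U row2=(0, 0, -2, 1)
  row3 ← row3 − (1)·row1  ⇒  L[3][1]=1, U row3=(0, 0, 2, 3)

L[2][1] = -2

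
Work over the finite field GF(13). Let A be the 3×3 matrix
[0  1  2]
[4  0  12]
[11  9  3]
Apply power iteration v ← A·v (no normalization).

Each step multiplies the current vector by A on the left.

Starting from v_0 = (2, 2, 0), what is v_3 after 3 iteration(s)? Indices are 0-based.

v_3 = (6, 8, 9)

v_0 = (2, 2, 0).
v_1 = A·v_0 = (2, 8, 1).
v_2 = A·v_1 = (10, 7, 6).
v_3 = A·v_2 = (6, 8, 9).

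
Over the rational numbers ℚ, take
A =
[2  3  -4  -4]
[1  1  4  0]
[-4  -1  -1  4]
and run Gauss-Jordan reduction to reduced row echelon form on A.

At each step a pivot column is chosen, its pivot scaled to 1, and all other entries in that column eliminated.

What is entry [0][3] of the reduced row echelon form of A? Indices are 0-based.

pivot(0,0)=2: scale R0 → (1, 3/2, -2, -2)
  clear (1,0): R1 −= (1)R0 → (0, -1/2, 6, 2)
  clear (2,0): R2 −= (-4)R0 → (0, 5, -9, -4)
pivot(1,1)=-1/2: scale R1 → (0, 1, -12, -4)
  clear (0,1): R0 −= (3/2)R1 → (1, 0, 16, 4)
  clear (2,1): R2 −= (5)R1 → (0, 0, 51, 16)
pivot(2,2)=51: scale R2 → (0, 0, 1, 16/51)
  clear (0,2): R0 −= (16)R2 → (1, 0, 0, -52/51)
  clear (1,2): R1 −= (-12)R2 → (0, 1, 0, -4/17)

M[0][3] = -52/51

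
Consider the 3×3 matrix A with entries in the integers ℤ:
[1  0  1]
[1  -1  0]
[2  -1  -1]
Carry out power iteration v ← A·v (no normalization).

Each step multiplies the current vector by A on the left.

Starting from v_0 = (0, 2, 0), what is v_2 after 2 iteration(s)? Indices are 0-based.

v_0 = (0, 2, 0).
v_1 = A·v_0 = (0, -2, -2).
v_2 = A·v_1 = (-2, 2, 4).

v_2 = (-2, 2, 4)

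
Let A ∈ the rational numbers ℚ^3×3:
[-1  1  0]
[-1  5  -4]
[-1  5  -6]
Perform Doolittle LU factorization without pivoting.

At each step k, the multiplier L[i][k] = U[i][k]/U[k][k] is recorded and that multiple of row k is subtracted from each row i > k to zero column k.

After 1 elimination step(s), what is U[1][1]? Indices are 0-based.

[col 0] pivot -1
  R1 -= 1*R0 → (0, 4, -4)  (L[1][0] := 1)
  R2 -= 1*R0 → (0, 4, -6)  (L[2][0] := 1)

U[1][1] = 4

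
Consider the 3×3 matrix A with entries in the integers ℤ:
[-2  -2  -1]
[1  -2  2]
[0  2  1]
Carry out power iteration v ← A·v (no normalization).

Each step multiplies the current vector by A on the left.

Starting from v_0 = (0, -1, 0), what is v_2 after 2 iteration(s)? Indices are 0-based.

v_0 = (0, -1, 0).
v_1 = A·v_0 = (2, 2, -2).
v_2 = A·v_1 = (-6, -6, 2).

v_2 = (-6, -6, 2)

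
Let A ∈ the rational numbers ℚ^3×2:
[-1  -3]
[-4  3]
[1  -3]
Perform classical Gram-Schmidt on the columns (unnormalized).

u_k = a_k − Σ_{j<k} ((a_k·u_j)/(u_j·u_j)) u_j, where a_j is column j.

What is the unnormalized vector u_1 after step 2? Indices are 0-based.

u_1 = (-11/3, 1/3, -7/3)

Step 1: u_0 = a_0 = (-1, -4, 1).
Step 2: u_1 = a_1 − (-2/3)·u_0 = (-11/3, 1/3, -7/3).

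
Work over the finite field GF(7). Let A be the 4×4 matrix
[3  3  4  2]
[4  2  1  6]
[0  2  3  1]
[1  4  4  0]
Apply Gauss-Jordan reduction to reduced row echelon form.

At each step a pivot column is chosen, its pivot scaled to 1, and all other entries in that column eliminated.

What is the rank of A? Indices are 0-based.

step 1: normalize row 0 (÷3) = (1, 1, 6, 3)
  row 1: subtract 4×row0 = (0, 5, 5, 1)
  row 3: subtract 1×row0 = (0, 3, 5, 4)
step 2: normalize row 1 (÷5) = (0, 1, 1, 3)
  row 0: subtract 1×row1 = (1, 0, 5, 0)
  row 2: subtract 2×row1 = (0, 0, 1, 2)
  row 3: subtract 3×row1 = (0, 0, 2, 2)
step 3: normalize row 2 (÷1) = (0, 0, 1, 2)
  row 0: subtract 5×row2 = (1, 0, 0, 4)
  row 1: subtract 1×row2 = (0, 1, 0, 1)
  row 3: subtract 2×row2 = (0, 0, 0, 5)
step 4: normalize row 3 (÷5) = (0, 0, 0, 1)
  row 0: subtract 4×row3 = (1, 0, 0, 0)
  row 1: subtract 1×row3 = (0, 1, 0, 0)
  row 2: subtract 2×row3 = (0, 0, 1, 0)

rank = 4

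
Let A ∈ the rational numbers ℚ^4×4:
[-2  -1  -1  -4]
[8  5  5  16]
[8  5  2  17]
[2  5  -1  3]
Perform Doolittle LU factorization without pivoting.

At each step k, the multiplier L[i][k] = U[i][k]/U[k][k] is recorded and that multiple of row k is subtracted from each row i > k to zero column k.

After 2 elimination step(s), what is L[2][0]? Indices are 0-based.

Step 1: pivot at (0,0) is -2.
  row1 ← row1 − (-4)·row0  ⇒  L[1][0]=-4, U row1=(0, 1, 1, 0)
  row2 ← row2 − (-4)·row0  ⇒  L[2][0]=-4, U row2=(0, 1, -2, 1)
  row3 ← row3 − (-1)·row0  ⇒  L[3][0]=-1, U row3=(0, 4, -2, -1)
Step 2: pivot at (1,1) is 1.
  row2 ← row2 − (1)·row1  ⇒  L[2][1]=1, U row2=(0, 0, -3, 1)
  row3 ← row3 − (4)·row1  ⇒  L[3][1]=4, U row3=(0, 0, -6, -1)

L[2][0] = -4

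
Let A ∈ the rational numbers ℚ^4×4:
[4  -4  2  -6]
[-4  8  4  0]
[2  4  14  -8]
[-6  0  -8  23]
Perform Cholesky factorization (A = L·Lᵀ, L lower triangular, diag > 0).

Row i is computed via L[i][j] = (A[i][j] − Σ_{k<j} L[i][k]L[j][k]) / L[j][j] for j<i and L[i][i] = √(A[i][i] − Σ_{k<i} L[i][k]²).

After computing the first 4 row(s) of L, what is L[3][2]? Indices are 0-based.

Step 1: L[0][0] = √(4) = 2.
  L[1][0] = (-4) / L[0][0] = -2.
Step 2: L[1][1] = √(4) = 2.
  L[2][0] = (2) / L[0][0] = 1.
  L[2][1] = (6) / L[1][1] = 3.
Step 3: L[2][2] = √(4) = 2.
  L[3][0] = (-6) / L[0][0] = -3.
  L[3][1] = (-6) / L[1][1] = -3.
  L[3][2] = (4) / L[2][2] = 2.
Step 4: L[3][3] = √(1) = 1.

L[3][2] = 2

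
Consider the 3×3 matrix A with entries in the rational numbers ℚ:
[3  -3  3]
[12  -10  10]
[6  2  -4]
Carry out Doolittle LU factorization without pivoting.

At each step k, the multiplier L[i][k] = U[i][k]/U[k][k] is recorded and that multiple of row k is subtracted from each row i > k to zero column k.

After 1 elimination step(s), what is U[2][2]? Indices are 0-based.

k=0: U[0][0]=3
  eliminate (1,0): mult=4, new row 1: (0, 2, -2); set L[1][0]=4
  eliminate (2,0): mult=2, new row 2: (0, 8, -10); set L[2][0]=2

U[2][2] = -10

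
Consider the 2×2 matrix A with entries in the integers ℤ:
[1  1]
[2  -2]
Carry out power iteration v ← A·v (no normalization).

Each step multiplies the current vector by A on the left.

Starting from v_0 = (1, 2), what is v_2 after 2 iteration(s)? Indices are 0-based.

v_0 = (1, 2).
v_1 = A·v_0 = (3, -2).
v_2 = A·v_1 = (1, 10).

v_2 = (1, 10)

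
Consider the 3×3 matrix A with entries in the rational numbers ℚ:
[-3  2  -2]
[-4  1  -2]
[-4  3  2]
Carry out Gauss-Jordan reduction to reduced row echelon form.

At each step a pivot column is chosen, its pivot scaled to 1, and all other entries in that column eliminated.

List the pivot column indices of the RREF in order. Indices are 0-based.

pivot columns: 0, 1, 2

step 1: normalize row 0 (÷-3) = (1, -2/3, 2/3)
  row 1: subtract -4×row0 = (0, -5/3, 2/3)
  row 2: subtract -4×row0 = (0, 1/3, 14/3)
step 2: normalize row 1 (÷-5/3) = (0, 1, -2/5)
  row 0: subtract -2/3×row1 = (1, 0, 2/5)
  row 2: subtract 1/3×row1 = (0, 0, 24/5)
step 3: normalize row 2 (÷24/5) = (0, 0, 1)
  row 0: subtract 2/5×row2 = (1, 0, 0)
  row 1: subtract -2/5×row2 = (0, 1, 0)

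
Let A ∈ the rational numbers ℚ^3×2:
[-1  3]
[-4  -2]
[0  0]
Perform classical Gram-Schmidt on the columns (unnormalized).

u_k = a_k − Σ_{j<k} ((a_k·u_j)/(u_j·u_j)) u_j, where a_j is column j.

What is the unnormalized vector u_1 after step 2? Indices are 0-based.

u_1 = (56/17, -14/17, 0)

Step 1: u_0 = a_0 = (-1, -4, 0).
Step 2: u_1 = a_1 − (5/17)·u_0 = (56/17, -14/17, 0).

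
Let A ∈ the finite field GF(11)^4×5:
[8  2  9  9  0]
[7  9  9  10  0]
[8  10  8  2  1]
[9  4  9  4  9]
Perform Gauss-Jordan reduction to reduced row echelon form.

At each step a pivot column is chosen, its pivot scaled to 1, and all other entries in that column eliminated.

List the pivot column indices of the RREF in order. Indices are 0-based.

[1] R0 /= 8  ⇒  (1, 3, 8, 8, 0)
     R1 -= 7·R0  ⇒  (0, 10, 8, 9, 0)
     R2 -= 8·R0  ⇒  (0, 8, 10, 4, 1)
     R3 -= 9·R0  ⇒  (0, 10, 3, 9, 9)
[2] R1 /= 10  ⇒  (0, 1, 3, 2, 0)
     R0 -= 3·R1  ⇒  (1, 0, 10, 2, 0)
     R2 -= 8·R1  ⇒  (0, 0, 8, 10, 1)
     R3 -= 10·R1  ⇒  (0, 0, 6, 0, 9)
[3] R2 /= 8  ⇒  (0, 0, 1, 4, 7)
     R0 -= 10·R2  ⇒  (1, 0, 0, 6, 7)
     R1 -= 3·R2  ⇒  (0, 1, 0, 1, 1)
     R3 -= 6·R2  ⇒  (0, 0, 0, 9, 0)
[4] R3 /= 9  ⇒  (0, 0, 0, 1, 0)
     R0 -= 6·R3  ⇒  (1, 0, 0, 0, 7)
     R1 -= 1·R3  ⇒  (0, 1, 0, 0, 1)
     R2 -= 4·R3  ⇒  (0, 0, 1, 0, 7)

pivot columns: 0, 1, 2, 3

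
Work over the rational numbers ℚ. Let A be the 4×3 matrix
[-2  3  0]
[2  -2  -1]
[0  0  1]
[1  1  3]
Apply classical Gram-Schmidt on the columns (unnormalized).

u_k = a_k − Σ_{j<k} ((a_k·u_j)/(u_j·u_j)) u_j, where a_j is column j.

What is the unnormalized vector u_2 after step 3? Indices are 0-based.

u_2 = (-44/45, -11/9, 1, 22/45)

Step 1: u_0 = a_0 = (-2, 2, 0, 1).
Step 2: u_1 = a_1 − (-1)·u_0 = (1, 0, 0, 2).
Step 3: u_2 = a_2 − (1/9)·u_0 − (6/5)·u_1 = (-44/45, -11/9, 1, 22/45).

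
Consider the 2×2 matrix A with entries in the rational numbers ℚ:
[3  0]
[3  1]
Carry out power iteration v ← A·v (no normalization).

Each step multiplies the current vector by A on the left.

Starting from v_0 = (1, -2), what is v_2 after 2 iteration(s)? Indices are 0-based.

v_0 = (1, -2).
v_1 = A·v_0 = (3, 1).
v_2 = A·v_1 = (9, 10).

v_2 = (9, 10)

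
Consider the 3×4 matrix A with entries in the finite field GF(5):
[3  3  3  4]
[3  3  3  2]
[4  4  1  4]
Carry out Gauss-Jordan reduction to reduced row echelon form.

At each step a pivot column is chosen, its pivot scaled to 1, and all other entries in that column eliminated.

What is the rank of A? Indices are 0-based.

step 1: normalize row 0 (÷3) = (1, 1, 1, 3)
  row 1: subtract 3×row0 = (0, 0, 0, 3)
  row 2: subtract 4×row0 = (0, 0, 2, 2)
skip col 1 (zero from row 1)
step 2: exchange rows 1,2
step 2: normalize row 1 (÷2) = (0, 0, 1, 1)
  row 0: subtract 1×row1 = (1, 1, 0, 2)
step 3: normalize row 2 (÷3) = (0, 0, 0, 1)
  row 0: subtract 2×row2 = (1, 1, 0, 0)
  row 1: subtract 1×row2 = (0, 0, 1, 0)

rank = 3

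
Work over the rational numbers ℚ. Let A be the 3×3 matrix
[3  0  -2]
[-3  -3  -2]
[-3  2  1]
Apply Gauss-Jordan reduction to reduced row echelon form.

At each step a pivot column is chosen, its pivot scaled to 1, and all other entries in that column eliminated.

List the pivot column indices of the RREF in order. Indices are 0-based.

pivot columns: 0, 1, 2

pivot(0,0)=3: scale R0 → (1, 0, -2/3)
  clear (1,0): R1 −= (-3)R0 → (0, -3, -4)
  clear (2,0): R2 −= (-3)R0 → (0, 2, -1)
pivot(1,1)=-3: scale R1 → (0, 1, 4/3)
  clear (2,1): R2 −= (2)R1 → (0, 0, -11/3)
pivot(2,2)=-11/3: scale R2 → (0, 0, 1)
  clear (0,2): R0 −= (-2/3)R2 → (1, 0, 0)
  clear (1,2): R1 −= (4/3)R2 → (0, 1, 0)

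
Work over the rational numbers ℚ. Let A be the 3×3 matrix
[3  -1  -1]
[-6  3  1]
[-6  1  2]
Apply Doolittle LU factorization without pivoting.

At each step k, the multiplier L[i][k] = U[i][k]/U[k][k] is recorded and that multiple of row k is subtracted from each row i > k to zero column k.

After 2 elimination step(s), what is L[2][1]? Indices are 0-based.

L[2][1] = -1

Step 1: pivot at (0,0) is 3.
  row1 ← row1 − (-2)·row0  ⇒  L[1][0]=-2, U row1=(0, 1, -1)
  row2 ← row2 − (-2)·row0  ⇒  L[2][0]=-2, U row2=(0, -1, 0)
Step 2: pivot at (1,1) is 1.
  row2 ← row2 − (-1)·row1  ⇒  L[2][1]=-1, U row2=(0, 0, -1)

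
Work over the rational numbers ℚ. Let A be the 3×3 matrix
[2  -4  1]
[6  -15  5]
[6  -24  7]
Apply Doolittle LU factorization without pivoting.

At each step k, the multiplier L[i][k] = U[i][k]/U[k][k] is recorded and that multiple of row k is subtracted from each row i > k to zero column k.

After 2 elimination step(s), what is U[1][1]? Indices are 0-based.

U[1][1] = -3

Step 1: pivot at (0,0) is 2.
  row1 ← row1 − (3)·row0  ⇒  L[1][0]=3, U row1=(0, -3, 2)
  row2 ← row2 − (3)·row0  ⇒  L[2][0]=3, U row2=(0, -12, 4)
Step 2: pivot at (1,1) is -3.
  row2 ← row2 − (4)·row1  ⇒  L[2][1]=4, U row2=(0, 0, -4)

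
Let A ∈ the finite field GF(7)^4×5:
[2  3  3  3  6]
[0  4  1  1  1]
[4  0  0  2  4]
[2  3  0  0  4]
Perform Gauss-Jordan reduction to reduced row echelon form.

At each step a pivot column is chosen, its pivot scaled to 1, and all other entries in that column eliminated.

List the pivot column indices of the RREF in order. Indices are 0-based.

pivot(0,0)=2: scale R0 → (1, 5, 5, 5, 3)
  clear (2,0): R2 −= (4)R0 → (0, 1, 1, 3, 6)
  clear (3,0): R3 −= (2)R0 → (0, 0, 4, 4, 5)
pivot(1,1)=4: scale R1 → (0, 1, 2, 2, 2)
  clear (0,1): R0 −= (5)R1 → (1, 0, 2, 2, 0)
  clear (2,1): R2 −= (1)R1 → (0, 0, 6, 1, 4)
pivot(2,2)=6: scale R2 → (0, 0, 1, 6, 3)
  clear (0,2): R0 −= (2)R2 → (1, 0, 0, 4, 1)
  clear (1,2): R1 −= (2)R2 → (0, 1, 0, 4, 3)
  clear (3,2): R3 −= (4)R2 → (0, 0, 0, 1, 0)
pivot(3,3)=1: scale R3 → (0, 0, 0, 1, 0)
  clear (0,3): R0 −= (4)R3 → (1, 0, 0, 0, 1)
  clear (1,3): R1 −= (4)R3 → (0, 1, 0, 0, 3)
  clear (2,3): R2 −= (6)R3 → (0, 0, 1, 0, 3)

pivot columns: 0, 1, 2, 3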